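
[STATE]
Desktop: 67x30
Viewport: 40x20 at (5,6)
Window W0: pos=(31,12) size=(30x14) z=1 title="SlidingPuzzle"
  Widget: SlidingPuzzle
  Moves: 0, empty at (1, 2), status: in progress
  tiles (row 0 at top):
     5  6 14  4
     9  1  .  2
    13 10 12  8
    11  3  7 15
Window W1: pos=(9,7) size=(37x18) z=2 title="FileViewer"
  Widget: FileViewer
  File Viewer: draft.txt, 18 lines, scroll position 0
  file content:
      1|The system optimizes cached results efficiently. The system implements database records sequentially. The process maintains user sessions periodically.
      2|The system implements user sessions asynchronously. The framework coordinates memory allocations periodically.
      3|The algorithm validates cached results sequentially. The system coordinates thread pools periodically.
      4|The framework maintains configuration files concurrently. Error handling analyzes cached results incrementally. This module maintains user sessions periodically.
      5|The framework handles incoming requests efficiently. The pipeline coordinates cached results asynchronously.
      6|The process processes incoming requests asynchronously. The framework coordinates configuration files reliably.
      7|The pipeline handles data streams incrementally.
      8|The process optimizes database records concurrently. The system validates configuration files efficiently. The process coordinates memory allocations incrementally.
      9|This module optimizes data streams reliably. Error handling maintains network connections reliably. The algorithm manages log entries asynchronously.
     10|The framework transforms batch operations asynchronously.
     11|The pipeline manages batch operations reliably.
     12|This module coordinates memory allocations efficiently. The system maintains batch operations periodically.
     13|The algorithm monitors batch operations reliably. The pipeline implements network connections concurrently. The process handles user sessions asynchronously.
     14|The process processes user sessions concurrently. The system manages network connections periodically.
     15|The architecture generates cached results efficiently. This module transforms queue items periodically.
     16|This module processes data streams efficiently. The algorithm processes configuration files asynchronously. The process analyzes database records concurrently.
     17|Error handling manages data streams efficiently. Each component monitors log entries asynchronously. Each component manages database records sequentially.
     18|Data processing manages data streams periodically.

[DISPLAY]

                                        
    ┏━━━━━━━━━━━━━━━━━━━━━━━━━━━━━━━━━━━
    ┃ FileViewer                        
    ┠───────────────────────────────────
    ┃The system optimizes cached result▲
    ┃The system implements user session█
    ┃The algorithm validates cached res░
    ┃The framework maintains configurat░
    ┃The framework handles incoming req░
    ┃The process processes incoming req░
    ┃The pipeline handles data streams ░
    ┃The process optimizes database rec░
    ┃This module optimizes data streams░
    ┃The framework transforms batch ope░
    ┃The pipeline manages batch operati░
    ┃This module coordinates memory all░
    ┃The algorithm monitors batch opera░
    ┃The process processes user session▼
    ┗━━━━━━━━━━━━━━━━━━━━━━━━━━━━━━━━━━━
                          ┗━━━━━━━━━━━━━


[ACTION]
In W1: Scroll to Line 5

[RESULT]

                                        
    ┏━━━━━━━━━━━━━━━━━━━━━━━━━━━━━━━━━━━
    ┃ FileViewer                        
    ┠───────────────────────────────────
    ┃The framework handles incoming req▲
    ┃The process processes incoming req░
    ┃The pipeline handles data streams ░
    ┃The process optimizes database rec░
    ┃This module optimizes data streams░
    ┃The framework transforms batch ope░
    ┃The pipeline manages batch operati░
    ┃This module coordinates memory all░
    ┃The algorithm monitors batch opera░
    ┃The process processes user session░
    ┃The architecture generates cached ░
    ┃This module processes data streams░
    ┃Error handling manages data stream█
    ┃Data processing manages data strea▼
    ┗━━━━━━━━━━━━━━━━━━━━━━━━━━━━━━━━━━━
                          ┗━━━━━━━━━━━━━


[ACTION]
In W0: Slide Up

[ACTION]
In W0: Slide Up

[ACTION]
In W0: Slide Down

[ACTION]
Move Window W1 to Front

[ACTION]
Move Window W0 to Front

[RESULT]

                                        
    ┏━━━━━━━━━━━━━━━━━━━━━━━━━━━━━━━━━━━
    ┃ FileViewer                        
    ┠───────────────────────────────────
    ┃The framework handles incoming req▲
    ┃The process processes incoming req░
    ┃The pipeline handles ┏━━━━━━━━━━━━━
    ┃The process optimizes┃ SlidingPuzzl
    ┃This module optimizes┠─────────────
    ┃The framework transfo┃┌────┬────┬──
    ┃The pipeline manages ┃│  5 │  6 │ 1
    ┃This module coordinat┃├────┼────┼──
    ┃The algorithm monitor┃│  9 │  1 │ 1
    ┃The process processes┃├────┼────┼──
    ┃The architecture gene┃│ 13 │ 10 │  
    ┃This module processes┃├────┼────┼──
    ┃Error handling manage┃│ 11 │  3 │  
    ┃Data processing manag┃└────┴────┴──
    ┗━━━━━━━━━━━━━━━━━━━━━┃Moves: 3     
                          ┗━━━━━━━━━━━━━


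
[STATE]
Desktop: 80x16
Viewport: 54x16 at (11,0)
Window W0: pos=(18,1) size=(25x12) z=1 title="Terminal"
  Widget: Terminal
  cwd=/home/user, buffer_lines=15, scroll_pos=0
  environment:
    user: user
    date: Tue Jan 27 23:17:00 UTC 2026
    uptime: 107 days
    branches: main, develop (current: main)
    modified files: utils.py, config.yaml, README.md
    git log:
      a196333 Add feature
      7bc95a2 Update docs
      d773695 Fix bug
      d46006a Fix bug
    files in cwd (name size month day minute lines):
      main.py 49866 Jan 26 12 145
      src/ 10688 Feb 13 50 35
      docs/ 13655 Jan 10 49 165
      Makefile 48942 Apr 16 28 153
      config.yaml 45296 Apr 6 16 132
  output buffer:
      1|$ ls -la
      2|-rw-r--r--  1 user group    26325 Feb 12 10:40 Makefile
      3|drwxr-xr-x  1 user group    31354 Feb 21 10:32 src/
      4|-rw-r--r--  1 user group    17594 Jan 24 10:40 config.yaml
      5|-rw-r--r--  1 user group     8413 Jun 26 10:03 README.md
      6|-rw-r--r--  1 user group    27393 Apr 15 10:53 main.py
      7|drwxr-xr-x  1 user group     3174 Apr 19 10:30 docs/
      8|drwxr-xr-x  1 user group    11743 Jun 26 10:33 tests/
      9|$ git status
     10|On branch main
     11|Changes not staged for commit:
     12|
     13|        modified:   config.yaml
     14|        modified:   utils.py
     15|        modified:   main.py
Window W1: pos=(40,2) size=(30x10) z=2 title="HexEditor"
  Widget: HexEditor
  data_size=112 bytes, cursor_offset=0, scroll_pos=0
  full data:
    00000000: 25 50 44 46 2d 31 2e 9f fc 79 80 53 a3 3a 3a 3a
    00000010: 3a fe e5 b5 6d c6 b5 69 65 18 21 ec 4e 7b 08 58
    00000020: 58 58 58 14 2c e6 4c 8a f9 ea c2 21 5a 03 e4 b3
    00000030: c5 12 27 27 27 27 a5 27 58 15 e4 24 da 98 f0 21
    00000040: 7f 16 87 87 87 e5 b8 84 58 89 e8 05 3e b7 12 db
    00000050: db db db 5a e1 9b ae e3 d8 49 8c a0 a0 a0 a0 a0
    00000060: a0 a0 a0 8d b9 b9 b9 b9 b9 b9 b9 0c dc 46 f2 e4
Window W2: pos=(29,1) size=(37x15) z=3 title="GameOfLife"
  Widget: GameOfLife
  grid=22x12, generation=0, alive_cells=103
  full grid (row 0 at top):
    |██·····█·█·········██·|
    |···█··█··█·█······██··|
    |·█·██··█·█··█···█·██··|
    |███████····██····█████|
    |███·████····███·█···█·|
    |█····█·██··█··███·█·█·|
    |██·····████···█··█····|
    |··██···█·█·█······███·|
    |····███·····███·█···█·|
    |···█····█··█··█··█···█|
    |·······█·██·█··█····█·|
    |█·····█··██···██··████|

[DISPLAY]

                                                      
       ┏━━━━━━━━━━┏━━━━━━━━━━━━━━━━━━━━━━━━━━━━━━━━━━━
       ┃ Terminal ┃ GameOfLife                        
       ┠──────────┠───────────────────────────────────
       ┃$ ls -la  ┃Gen: 0                             
       ┃-rw-r--r--┃···█··█··█·█······██··             
       ┃drwxr-xr-x┃·█·██··█·█··█···█·██··             
       ┃-rw-r--r--┃███████····██····█████             
       ┃-rw-r--r--┃███·████····███·█···█·             
       ┃-rw-r--r--┃█····█·██··█··███·█·█·             
       ┃drwxr-xr-x┃██·····████···█··█····             
       ┃drwxr-xr-x┃··██···█·█·█······███·             
       ┗━━━━━━━━━━┃····███·····███·█···█·             
                  ┃···█····█··█··█··█···█             
                  ┃·······█·██·█··█····█·             
                  ┗━━━━━━━━━━━━━━━━━━━━━━━━━━━━━━━━━━━


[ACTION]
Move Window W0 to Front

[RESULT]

                                                      
       ┏━━━━━━━━━━━━━━━━━━━━━━━┓━━━━━━━━━━━━━━━━━━━━━━
       ┃ Terminal              ┃                      
       ┠───────────────────────┨──────────────────────
       ┃$ ls -la               ┃                      
       ┃-rw-r--r--  1 user grou┃·····██··             
       ┃drwxr-xr-x  1 user grou┃···█·██··             
       ┃-rw-r--r--  1 user grou┃····█████             
       ┃-rw-r--r--  1 user grou┃██·█···█·             
       ┃-rw-r--r--  1 user grou┃·███·█·█·             
       ┃drwxr-xr-x  1 user grou┃·█··█····             
       ┃drwxr-xr-x  1 user grou┃·····███·             
       ┗━━━━━━━━━━━━━━━━━━━━━━━┛██·█···█·             
                  ┃···█····█··█··█··█···█             
                  ┃·······█·██·█··█····█·             
                  ┗━━━━━━━━━━━━━━━━━━━━━━━━━━━━━━━━━━━


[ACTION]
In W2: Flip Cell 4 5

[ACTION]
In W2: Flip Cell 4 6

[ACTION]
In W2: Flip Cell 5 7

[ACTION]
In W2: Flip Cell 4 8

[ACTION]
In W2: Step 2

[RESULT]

                                                      
       ┏━━━━━━━━━━━━━━━━━━━━━━━┓━━━━━━━━━━━━━━━━━━━━━━
       ┃ Terminal              ┃                      
       ┠───────────────────────┨──────────────────────
       ┃$ ls -la               ┃                      
       ┃-rw-r--r--  1 user grou┃·····██··             
       ┃drwxr-xr-x  1 user grou┃···█·····             
       ┃-rw-r--r--  1 user grou┃··██·····             
       ┃-rw-r--r--  1 user grou┃···██····             
       ┃-rw-r--r--  1 user grou┃█··█·····             
       ┃drwxr-xr-x  1 user grou┃·█·····█·             
       ┃drwxr-xr-x  1 user grou┃·········             
       ┗━━━━━━━━━━━━━━━━━━━━━━━┛·········             
                  ┃···██·············█·██             
                  ┃·····█······██··██····             
                  ┗━━━━━━━━━━━━━━━━━━━━━━━━━━━━━━━━━━━


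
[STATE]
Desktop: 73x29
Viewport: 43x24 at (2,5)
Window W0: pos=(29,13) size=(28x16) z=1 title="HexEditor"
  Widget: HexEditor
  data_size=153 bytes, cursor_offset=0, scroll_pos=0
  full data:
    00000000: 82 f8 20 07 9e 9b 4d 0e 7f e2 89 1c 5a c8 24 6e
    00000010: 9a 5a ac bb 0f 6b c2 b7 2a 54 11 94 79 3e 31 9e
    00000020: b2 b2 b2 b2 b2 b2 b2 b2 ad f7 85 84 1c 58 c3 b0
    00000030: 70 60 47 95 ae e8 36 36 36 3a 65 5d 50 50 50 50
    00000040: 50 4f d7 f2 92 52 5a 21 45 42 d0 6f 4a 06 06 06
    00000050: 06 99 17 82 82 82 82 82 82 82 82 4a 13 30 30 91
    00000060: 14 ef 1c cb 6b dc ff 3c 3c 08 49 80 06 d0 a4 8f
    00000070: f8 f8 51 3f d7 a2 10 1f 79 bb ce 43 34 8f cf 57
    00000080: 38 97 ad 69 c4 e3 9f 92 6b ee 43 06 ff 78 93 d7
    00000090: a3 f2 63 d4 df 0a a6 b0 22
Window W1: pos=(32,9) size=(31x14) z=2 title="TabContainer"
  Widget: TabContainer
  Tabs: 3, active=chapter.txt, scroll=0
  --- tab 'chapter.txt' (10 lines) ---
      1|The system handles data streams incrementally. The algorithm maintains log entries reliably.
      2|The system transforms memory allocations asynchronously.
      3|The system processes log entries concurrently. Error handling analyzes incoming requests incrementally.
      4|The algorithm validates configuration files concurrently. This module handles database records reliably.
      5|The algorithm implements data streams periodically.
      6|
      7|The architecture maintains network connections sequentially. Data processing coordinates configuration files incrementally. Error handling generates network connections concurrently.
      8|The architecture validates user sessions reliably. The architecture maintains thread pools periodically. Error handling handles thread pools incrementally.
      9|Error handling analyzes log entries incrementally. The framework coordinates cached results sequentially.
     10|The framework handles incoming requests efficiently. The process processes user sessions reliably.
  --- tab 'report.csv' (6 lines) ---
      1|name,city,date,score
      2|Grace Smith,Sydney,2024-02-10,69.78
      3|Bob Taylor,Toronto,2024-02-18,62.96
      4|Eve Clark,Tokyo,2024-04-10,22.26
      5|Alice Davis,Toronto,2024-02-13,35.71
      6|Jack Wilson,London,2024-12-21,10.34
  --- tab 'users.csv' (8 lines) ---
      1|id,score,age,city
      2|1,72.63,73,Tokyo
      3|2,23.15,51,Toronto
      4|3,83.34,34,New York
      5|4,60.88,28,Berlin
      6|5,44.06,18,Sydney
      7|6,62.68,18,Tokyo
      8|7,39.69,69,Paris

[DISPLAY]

                                           
                                           
                                           
                                           
                              ┏━━━━━━━━━━━━
                              ┃ TabContaine
                              ┠────────────
                              ┃[chapter.txt
                           ┏━━┃────────────
                           ┃ H┃The system h
                           ┠──┃The system t
                           ┃00┃The system p
                           ┃00┃The algorith
                           ┃00┃The algorith
                           ┃00┃            
                           ┃00┃The architec
                           ┃00┃The architec
                           ┃00┗━━━━━━━━━━━━
                           ┃00000070  f8 f8
                           ┃00000080  38 97
                           ┃00000090  a3 f2
                           ┃               
                           ┃               
                           ┗━━━━━━━━━━━━━━━


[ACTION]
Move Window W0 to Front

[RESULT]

                                           
                                           
                                           
                                           
                              ┏━━━━━━━━━━━━
                              ┃ TabContaine
                              ┠────────────
                              ┃[chapter.txt
                           ┏━━━━━━━━━━━━━━━
                           ┃ HexEditor     
                           ┠───────────────
                           ┃00000000  82 f8
                           ┃00000010  9a 5a
                           ┃00000020  b2 b2
                           ┃00000030  70 60
                           ┃00000040  50 4f
                           ┃00000050  06 99
                           ┃00000060  14 ef
                           ┃00000070  f8 f8
                           ┃00000080  38 97
                           ┃00000090  a3 f2
                           ┃               
                           ┃               
                           ┗━━━━━━━━━━━━━━━


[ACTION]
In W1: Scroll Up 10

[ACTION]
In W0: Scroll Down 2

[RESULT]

                                           
                                           
                                           
                                           
                              ┏━━━━━━━━━━━━
                              ┃ TabContaine
                              ┠────────────
                              ┃[chapter.txt
                           ┏━━━━━━━━━━━━━━━
                           ┃ HexEditor     
                           ┠───────────────
                           ┃00000020  b2 b2
                           ┃00000030  70 60
                           ┃00000040  50 4f
                           ┃00000050  06 99
                           ┃00000060  14 ef
                           ┃00000070  f8 f8
                           ┃00000080  38 97
                           ┃00000090  a3 f2
                           ┃               
                           ┃               
                           ┃               
                           ┃               
                           ┗━━━━━━━━━━━━━━━


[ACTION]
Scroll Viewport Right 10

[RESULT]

                                           
                                           
                                           
                                           
                    ┏━━━━━━━━━━━━━━━━━━━━━━
                    ┃ TabContainer         
                    ┠──────────────────────
                    ┃[chapter.txt]│ report.
                 ┏━━━━━━━━━━━━━━━━━━━━━━━━━
                 ┃ HexEditor               
                 ┠─────────────────────────
                 ┃00000020  b2 b2 b2 b2 b2 
                 ┃00000030  70 60 47 95 ae 
                 ┃00000040  50 4f d7 f2 92 
                 ┃00000050  06 99 17 82 82 
                 ┃00000060  14 ef 1c cb 6b 
                 ┃00000070  f8 f8 51 3f d7 
                 ┃00000080  38 97 ad 69 c4 
                 ┃00000090  a3 f2 63 d4 df 
                 ┃                         
                 ┃                         
                 ┃                         
                 ┃                         
                 ┗━━━━━━━━━━━━━━━━━━━━━━━━━


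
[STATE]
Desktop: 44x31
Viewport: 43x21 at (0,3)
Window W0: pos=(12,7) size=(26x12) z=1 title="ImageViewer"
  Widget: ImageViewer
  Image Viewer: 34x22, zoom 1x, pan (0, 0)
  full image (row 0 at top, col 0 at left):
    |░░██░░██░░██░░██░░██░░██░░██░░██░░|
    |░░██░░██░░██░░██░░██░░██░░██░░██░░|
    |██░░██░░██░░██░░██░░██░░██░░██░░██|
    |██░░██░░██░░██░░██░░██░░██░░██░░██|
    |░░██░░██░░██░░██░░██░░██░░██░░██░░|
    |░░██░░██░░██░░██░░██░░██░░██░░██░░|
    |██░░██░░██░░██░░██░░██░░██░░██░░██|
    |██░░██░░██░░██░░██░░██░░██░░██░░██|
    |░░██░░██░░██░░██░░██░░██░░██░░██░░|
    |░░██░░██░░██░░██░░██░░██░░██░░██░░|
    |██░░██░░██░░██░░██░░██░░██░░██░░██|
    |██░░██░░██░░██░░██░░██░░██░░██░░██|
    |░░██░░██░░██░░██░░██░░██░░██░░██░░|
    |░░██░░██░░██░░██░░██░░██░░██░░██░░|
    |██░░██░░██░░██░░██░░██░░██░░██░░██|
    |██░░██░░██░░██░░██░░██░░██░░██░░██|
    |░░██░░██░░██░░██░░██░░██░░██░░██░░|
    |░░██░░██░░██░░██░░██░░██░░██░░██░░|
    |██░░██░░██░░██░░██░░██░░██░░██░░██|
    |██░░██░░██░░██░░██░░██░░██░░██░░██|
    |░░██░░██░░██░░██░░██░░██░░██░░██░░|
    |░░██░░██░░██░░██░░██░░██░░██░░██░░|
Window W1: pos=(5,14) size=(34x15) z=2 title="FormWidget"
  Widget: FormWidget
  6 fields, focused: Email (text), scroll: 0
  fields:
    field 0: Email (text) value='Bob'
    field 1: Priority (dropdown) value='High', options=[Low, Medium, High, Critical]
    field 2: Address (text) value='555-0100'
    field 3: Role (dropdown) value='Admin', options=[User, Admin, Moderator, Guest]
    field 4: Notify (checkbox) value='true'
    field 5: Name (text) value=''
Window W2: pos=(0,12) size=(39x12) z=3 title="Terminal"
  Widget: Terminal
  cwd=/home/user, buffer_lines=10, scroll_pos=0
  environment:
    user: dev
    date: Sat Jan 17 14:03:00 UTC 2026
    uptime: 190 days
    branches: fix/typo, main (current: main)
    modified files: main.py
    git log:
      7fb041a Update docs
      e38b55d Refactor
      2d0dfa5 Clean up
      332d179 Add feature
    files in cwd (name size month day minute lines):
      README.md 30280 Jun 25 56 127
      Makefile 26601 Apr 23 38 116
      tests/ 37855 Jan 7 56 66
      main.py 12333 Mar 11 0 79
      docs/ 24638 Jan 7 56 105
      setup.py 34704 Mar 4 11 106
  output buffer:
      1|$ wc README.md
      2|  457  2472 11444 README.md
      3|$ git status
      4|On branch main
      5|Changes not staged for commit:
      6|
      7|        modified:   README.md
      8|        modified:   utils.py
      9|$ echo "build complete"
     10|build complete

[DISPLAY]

                                           
                                           
                                           
                                           
            ┏━━━━━━━━━━━━━━━━━━━━━━━━┓     
            ┃ ImageViewer            ┃     
            ┠────────────────────────┨     
            ┃░░██░░██░░██░░██░░██░░██┃     
            ┃░░██░░██░░██░░██░░██░░██┃     
┏━━━━━━━━━━━━━━━━━━━━━━━━━━━━━━━━━━━━━┓    
┃ Terminal                            ┃    
┠─────────────────────────────────────┨    
┃$ wc README.md                       ┃    
┃  457  2472 11444 README.md          ┃    
┃$ git status                         ┃    
┃On branch main                       ┃    
┃Changes not staged for commit:       ┃    
┃                                     ┃    
┃        modified:   README.md        ┃    
┃        modified:   utils.py         ┃    
┗━━━━━━━━━━━━━━━━━━━━━━━━━━━━━━━━━━━━━┛    


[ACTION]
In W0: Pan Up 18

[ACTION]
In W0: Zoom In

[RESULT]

                                           
                                           
                                           
                                           
            ┏━━━━━━━━━━━━━━━━━━━━━━━━┓     
            ┃ ImageViewer            ┃     
            ┠────────────────────────┨     
            ┃░░░░████░░░░████░░░░████┃     
            ┃░░░░████░░░░████░░░░████┃     
┏━━━━━━━━━━━━━━━━━━━━━━━━━━━━━━━━━━━━━┓    
┃ Terminal                            ┃    
┠─────────────────────────────────────┨    
┃$ wc README.md                       ┃    
┃  457  2472 11444 README.md          ┃    
┃$ git status                         ┃    
┃On branch main                       ┃    
┃Changes not staged for commit:       ┃    
┃                                     ┃    
┃        modified:   README.md        ┃    
┃        modified:   utils.py         ┃    
┗━━━━━━━━━━━━━━━━━━━━━━━━━━━━━━━━━━━━━┛    


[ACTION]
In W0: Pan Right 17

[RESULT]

                                           
                                           
                                           
                                           
            ┏━━━━━━━━━━━━━━━━━━━━━━━━┓     
            ┃ ImageViewer            ┃     
            ┠────────────────────────┨     
            ┃░░░████░░░░████░░░░████░┃     
            ┃░░░████░░░░████░░░░████░┃     
┏━━━━━━━━━━━━━━━━━━━━━━━━━━━━━━━━━━━━━┓    
┃ Terminal                            ┃    
┠─────────────────────────────────────┨    
┃$ wc README.md                       ┃    
┃  457  2472 11444 README.md          ┃    
┃$ git status                         ┃    
┃On branch main                       ┃    
┃Changes not staged for commit:       ┃    
┃                                     ┃    
┃        modified:   README.md        ┃    
┃        modified:   utils.py         ┃    
┗━━━━━━━━━━━━━━━━━━━━━━━━━━━━━━━━━━━━━┛    


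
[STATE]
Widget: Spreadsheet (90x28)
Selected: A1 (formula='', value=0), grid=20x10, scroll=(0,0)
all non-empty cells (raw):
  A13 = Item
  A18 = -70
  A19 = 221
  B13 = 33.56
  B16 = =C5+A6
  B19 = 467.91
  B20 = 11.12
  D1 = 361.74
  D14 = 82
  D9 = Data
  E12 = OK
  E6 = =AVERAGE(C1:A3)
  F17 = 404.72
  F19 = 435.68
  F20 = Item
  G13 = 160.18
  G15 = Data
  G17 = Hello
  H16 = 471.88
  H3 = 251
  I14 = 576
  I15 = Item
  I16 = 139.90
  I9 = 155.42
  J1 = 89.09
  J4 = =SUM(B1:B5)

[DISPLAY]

A1:                                                                                       
       A       B       C       D       E       F       G       H       I       J          
------------------------------------------------------------------------------------------
  1      [0]       0       0  361.74       0       0       0       0       0   89.09      
  2        0       0       0       0       0       0       0       0       0       0      
  3        0       0       0       0       0       0       0     251       0       0      
  4        0       0       0       0       0       0       0       0       0       0      
  5        0       0       0       0       0       0       0       0       0       0      
  6        0       0       0       0       0       0       0       0       0       0      
  7        0       0       0       0       0       0       0       0       0       0      
  8        0       0       0       0       0       0       0       0       0       0      
  9        0       0       0Data           0       0       0       0  155.42       0      
 10        0       0       0       0       0       0       0       0       0       0      
 11        0       0       0       0       0       0       0       0       0       0      
 12        0       0       0       0OK             0       0       0       0       0      
 13 Item       33.56       0       0       0       0  160.18       0       0       0      
 14        0       0       0      82       0       0       0       0     576       0      
 15        0       0       0       0       0       0Data           0Item           0      
 16        0       0       0       0       0       0       0  471.88  139.90       0      
 17        0       0       0       0       0  404.72Hello          0       0       0      
 18      -70       0       0       0       0       0       0       0       0       0      
 19      221  467.91       0       0       0  435.68       0       0       0       0      
 20        0   11.12       0       0       0Item           0       0       0       0      
                                                                                          
                                                                                          
                                                                                          
                                                                                          
                                                                                          


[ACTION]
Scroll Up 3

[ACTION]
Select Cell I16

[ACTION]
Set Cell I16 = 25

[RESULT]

I16: 25                                                                                   
       A       B       C       D       E       F       G       H       I       J          
------------------------------------------------------------------------------------------
  1        0       0       0  361.74       0       0       0       0       0   89.09      
  2        0       0       0       0       0       0       0       0       0       0      
  3        0       0       0       0       0       0       0     251       0       0      
  4        0       0       0       0       0       0       0       0       0       0      
  5        0       0       0       0       0       0       0       0       0       0      
  6        0       0       0       0       0       0       0       0       0       0      
  7        0       0       0       0       0       0       0       0       0       0      
  8        0       0       0       0       0       0       0       0       0       0      
  9        0       0       0Data           0       0       0       0  155.42       0      
 10        0       0       0       0       0       0       0       0       0       0      
 11        0       0       0       0       0       0       0       0       0       0      
 12        0       0       0       0OK             0       0       0       0       0      
 13 Item       33.56       0       0       0       0  160.18       0       0       0      
 14        0       0       0      82       0       0       0       0     576       0      
 15        0       0       0       0       0       0Data           0Item           0      
 16        0       0       0       0       0       0       0  471.88    [25]       0      
 17        0       0       0       0       0  404.72Hello          0       0       0      
 18      -70       0       0       0       0       0       0       0       0       0      
 19      221  467.91       0       0       0  435.68       0       0       0       0      
 20        0   11.12       0       0       0Item           0       0       0       0      
                                                                                          
                                                                                          
                                                                                          
                                                                                          
                                                                                          


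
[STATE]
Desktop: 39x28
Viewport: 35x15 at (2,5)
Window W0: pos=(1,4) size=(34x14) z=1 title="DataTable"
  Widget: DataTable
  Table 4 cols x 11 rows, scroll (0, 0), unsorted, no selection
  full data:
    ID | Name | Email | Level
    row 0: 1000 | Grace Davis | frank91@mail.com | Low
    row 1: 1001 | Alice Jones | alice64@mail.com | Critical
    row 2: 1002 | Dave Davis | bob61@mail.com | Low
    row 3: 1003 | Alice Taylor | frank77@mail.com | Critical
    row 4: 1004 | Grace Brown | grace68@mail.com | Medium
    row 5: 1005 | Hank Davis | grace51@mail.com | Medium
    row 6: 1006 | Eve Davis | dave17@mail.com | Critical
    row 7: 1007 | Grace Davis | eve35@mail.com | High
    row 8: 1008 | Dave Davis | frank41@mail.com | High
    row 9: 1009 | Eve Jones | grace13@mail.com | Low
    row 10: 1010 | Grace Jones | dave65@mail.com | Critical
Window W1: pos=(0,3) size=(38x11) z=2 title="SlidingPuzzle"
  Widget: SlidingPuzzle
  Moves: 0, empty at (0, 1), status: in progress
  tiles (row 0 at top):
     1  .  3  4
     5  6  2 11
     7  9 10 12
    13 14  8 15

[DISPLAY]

───────────────────────────────────
────┬────┬────┬────┐               
  1 │    │  3 │  4 │               
────┼────┼────┼────┤               
  5 │  6 │  2 │ 11 │               
────┼────┼────┼────┤               
  7 │  9 │ 10 │ 12 │               
────┼────┼────┼────┤               
━━━━━━━━━━━━━━━━━━━━━━━━━━━━━━━━━━━
1005│Hank Davis  │grace51@mail.c┃  
1006│Eve Davis   │dave17@mail.co┃  
1007│Grace Davis │eve35@mail.com┃  
━━━━━━━━━━━━━━━━━━━━━━━━━━━━━━━━┛  
                                   
                                   


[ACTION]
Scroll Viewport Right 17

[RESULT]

─────────────────────────────────┨ 
──┬────┬────┬────┐               ┃ 
1 │    │  3 │  4 │               ┃ 
──┼────┼────┼────┤               ┃ 
5 │  6 │  2 │ 11 │               ┃ 
──┼────┼────┼────┤               ┃ 
7 │  9 │ 10 │ 12 │               ┃ 
──┼────┼────┼────┤               ┃ 
━━━━━━━━━━━━━━━━━━━━━━━━━━━━━━━━━┛ 
05│Hank Davis  │grace51@mail.c┃    
06│Eve Davis   │dave17@mail.co┃    
07│Grace Davis │eve35@mail.com┃    
━━━━━━━━━━━━━━━━━━━━━━━━━━━━━━┛    
                                   
                                   


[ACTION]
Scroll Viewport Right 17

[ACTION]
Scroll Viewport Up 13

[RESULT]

                                   
                                   
                                   
━━━━━━━━━━━━━━━━━━━━━━━━━━━━━━━━━┓ 
idingPuzzle                      ┃ 
─────────────────────────────────┨ 
──┬────┬────┬────┐               ┃ 
1 │    │  3 │  4 │               ┃ 
──┼────┼────┼────┤               ┃ 
5 │  6 │  2 │ 11 │               ┃ 
──┼────┼────┼────┤               ┃ 
7 │  9 │ 10 │ 12 │               ┃ 
──┼────┼────┼────┤               ┃ 
━━━━━━━━━━━━━━━━━━━━━━━━━━━━━━━━━┛ 
05│Hank Davis  │grace51@mail.c┃    


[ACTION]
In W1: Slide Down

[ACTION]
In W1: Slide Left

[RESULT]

                                   
                                   
                                   
━━━━━━━━━━━━━━━━━━━━━━━━━━━━━━━━━┓ 
idingPuzzle                      ┃ 
─────────────────────────────────┨ 
──┬────┬────┬────┐               ┃ 
1 │  3 │    │  4 │               ┃ 
──┼────┼────┼────┤               ┃ 
5 │  6 │  2 │ 11 │               ┃ 
──┼────┼────┼────┤               ┃ 
7 │  9 │ 10 │ 12 │               ┃ 
──┼────┼────┼────┤               ┃ 
━━━━━━━━━━━━━━━━━━━━━━━━━━━━━━━━━┛ 
05│Hank Davis  │grace51@mail.c┃    


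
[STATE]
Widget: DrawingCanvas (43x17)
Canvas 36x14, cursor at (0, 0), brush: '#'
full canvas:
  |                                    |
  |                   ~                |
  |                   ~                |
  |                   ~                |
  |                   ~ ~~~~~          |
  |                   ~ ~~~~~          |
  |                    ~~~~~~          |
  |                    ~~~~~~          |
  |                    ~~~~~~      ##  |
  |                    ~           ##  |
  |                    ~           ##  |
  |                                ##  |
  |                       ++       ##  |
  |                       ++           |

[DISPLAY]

+                                          
                   ~                       
                   ~                       
                   ~                       
                   ~ ~~~~~                 
                   ~ ~~~~~                 
                    ~~~~~~                 
                    ~~~~~~                 
                    ~~~~~~      ##         
                    ~           ##         
                    ~           ##         
                                ##         
                       ++       ##         
                       ++                  
                                           
                                           
                                           


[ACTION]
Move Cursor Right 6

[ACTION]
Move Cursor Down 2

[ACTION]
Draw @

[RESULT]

                                           
                   ~                       
      @            ~                       
                   ~                       
                   ~ ~~~~~                 
                   ~ ~~~~~                 
                    ~~~~~~                 
                    ~~~~~~                 
                    ~~~~~~      ##         
                    ~           ##         
                    ~           ##         
                                ##         
                       ++       ##         
                       ++                  
                                           
                                           
                                           


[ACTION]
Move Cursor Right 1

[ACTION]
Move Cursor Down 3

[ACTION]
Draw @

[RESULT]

                                           
                   ~                       
      @            ~                       
                   ~                       
                   ~ ~~~~~                 
       @           ~ ~~~~~                 
                    ~~~~~~                 
                    ~~~~~~                 
                    ~~~~~~      ##         
                    ~           ##         
                    ~           ##         
                                ##         
                       ++       ##         
                       ++                  
                                           
                                           
                                           
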